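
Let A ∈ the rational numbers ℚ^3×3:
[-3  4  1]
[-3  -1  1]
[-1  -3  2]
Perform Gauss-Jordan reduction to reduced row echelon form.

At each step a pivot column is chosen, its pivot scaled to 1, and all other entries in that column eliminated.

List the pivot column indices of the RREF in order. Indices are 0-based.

pivot(0,0)=-3: scale R0 → (1, -4/3, -1/3)
  clear (1,0): R1 −= (-3)R0 → (0, -5, 0)
  clear (2,0): R2 −= (-1)R0 → (0, -13/3, 5/3)
pivot(1,1)=-5: scale R1 → (0, 1, 0)
  clear (0,1): R0 −= (-4/3)R1 → (1, 0, -1/3)
  clear (2,1): R2 −= (-13/3)R1 → (0, 0, 5/3)
pivot(2,2)=5/3: scale R2 → (0, 0, 1)
  clear (0,2): R0 −= (-1/3)R2 → (1, 0, 0)

pivot columns: 0, 1, 2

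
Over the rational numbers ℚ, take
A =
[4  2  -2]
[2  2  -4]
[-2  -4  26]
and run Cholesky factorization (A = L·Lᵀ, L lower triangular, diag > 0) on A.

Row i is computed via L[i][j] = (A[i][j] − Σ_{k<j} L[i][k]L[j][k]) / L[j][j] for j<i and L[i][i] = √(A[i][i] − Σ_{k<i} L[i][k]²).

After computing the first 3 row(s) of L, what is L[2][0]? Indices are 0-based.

L[2][0] = -1

Step 1: L[0][0] = √(4) = 2.
  L[1][0] = (2) / L[0][0] = 1.
Step 2: L[1][1] = √(1) = 1.
  L[2][0] = (-2) / L[0][0] = -1.
  L[2][1] = (-3) / L[1][1] = -3.
Step 3: L[2][2] = √(16) = 4.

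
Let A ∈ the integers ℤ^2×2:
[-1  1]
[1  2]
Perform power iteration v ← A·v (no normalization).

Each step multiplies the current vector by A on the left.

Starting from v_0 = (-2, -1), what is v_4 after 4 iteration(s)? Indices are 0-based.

v_4 = (-17, -40)

v_0 = (-2, -1).
v_1 = A·v_0 = (1, -4).
v_2 = A·v_1 = (-5, -7).
v_3 = A·v_2 = (-2, -19).
v_4 = A·v_3 = (-17, -40).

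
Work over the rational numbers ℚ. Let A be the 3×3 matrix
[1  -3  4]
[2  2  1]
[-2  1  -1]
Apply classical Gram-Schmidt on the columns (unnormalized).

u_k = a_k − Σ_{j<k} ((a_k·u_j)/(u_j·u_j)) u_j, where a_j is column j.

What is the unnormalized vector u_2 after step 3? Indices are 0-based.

Step 1: u_0 = a_0 = (1, 2, -2).
Step 2: u_1 = a_1 − (-1/9)·u_0 = (-26/9, 20/9, 7/9).
Step 3: u_2 = a_2 − (8/9)·u_0 − (-91/125)·u_1 = (126/125, 21/25, 168/125).

u_2 = (126/125, 21/25, 168/125)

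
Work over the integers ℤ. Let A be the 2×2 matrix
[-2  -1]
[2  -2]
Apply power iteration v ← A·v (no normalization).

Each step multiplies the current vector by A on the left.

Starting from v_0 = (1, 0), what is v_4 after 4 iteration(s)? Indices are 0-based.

v_4 = (-28, -32)

v_0 = (1, 0).
v_1 = A·v_0 = (-2, 2).
v_2 = A·v_1 = (2, -8).
v_3 = A·v_2 = (4, 20).
v_4 = A·v_3 = (-28, -32).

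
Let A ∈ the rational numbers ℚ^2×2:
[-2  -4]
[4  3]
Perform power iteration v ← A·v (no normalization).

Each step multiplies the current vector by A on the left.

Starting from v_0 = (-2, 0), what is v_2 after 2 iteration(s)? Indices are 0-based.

v_2 = (24, -8)

v_0 = (-2, 0).
v_1 = A·v_0 = (4, -8).
v_2 = A·v_1 = (24, -8).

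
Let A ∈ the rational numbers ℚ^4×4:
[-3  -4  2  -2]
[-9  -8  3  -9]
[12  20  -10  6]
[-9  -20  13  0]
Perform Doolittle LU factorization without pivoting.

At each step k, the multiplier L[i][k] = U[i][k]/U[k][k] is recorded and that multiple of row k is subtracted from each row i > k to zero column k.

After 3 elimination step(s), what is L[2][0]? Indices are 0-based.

Step 1: pivot at (0,0) is -3.
  row1 ← row1 − (3)·row0  ⇒  L[1][0]=3, U row1=(0, 4, -3, -3)
  row2 ← row2 − (-4)·row0  ⇒  L[2][0]=-4, U row2=(0, 4, -2, -2)
  row3 ← row3 − (3)·row0  ⇒  L[3][0]=3, U row3=(0, -8, 7, 6)
Step 2: pivot at (1,1) is 4.
  row2 ← row2 − (1)·row1  ⇒  L[2][1]=1, U row2=(0, 0, 1, 1)
  row3 ← row3 − (-2)·row1  ⇒  L[3][1]=-2, U row3=(0, 0, 1, 0)
Step 3: pivot at (2,2) is 1.
  row3 ← row3 − (1)·row2  ⇒  L[3][2]=1, U row3=(0, 0, 0, -1)

L[2][0] = -4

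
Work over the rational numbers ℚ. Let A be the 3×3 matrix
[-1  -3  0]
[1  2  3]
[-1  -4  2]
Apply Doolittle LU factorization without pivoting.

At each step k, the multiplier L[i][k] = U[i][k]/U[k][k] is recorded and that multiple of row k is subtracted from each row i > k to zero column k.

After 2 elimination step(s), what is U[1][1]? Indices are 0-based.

U[1][1] = -1

k=0: U[0][0]=-1
  eliminate (1,0): mult=-1, new row 1: (0, -1, 3); set L[1][0]=-1
  eliminate (2,0): mult=1, new row 2: (0, -1, 2); set L[2][0]=1
k=1: U[1][1]=-1
  eliminate (2,1): mult=1, new row 2: (0, 0, -1); set L[2][1]=1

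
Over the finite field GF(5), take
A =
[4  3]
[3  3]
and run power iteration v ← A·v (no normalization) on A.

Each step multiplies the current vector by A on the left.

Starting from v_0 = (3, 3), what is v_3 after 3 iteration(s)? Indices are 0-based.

v_3 = (3, 0)

v_0 = (3, 3).
v_1 = A·v_0 = (1, 3).
v_2 = A·v_1 = (3, 2).
v_3 = A·v_2 = (3, 0).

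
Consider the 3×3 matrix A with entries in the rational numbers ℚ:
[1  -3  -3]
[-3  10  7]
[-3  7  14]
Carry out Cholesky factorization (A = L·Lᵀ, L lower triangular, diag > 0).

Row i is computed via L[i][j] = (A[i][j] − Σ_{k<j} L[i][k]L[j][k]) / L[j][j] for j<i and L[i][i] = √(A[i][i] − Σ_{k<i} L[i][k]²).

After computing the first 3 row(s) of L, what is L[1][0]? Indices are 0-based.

L[1][0] = -3

Step 1: L[0][0] = √(1) = 1.
  L[1][0] = (-3) / L[0][0] = -3.
Step 2: L[1][1] = √(1) = 1.
  L[2][0] = (-3) / L[0][0] = -3.
  L[2][1] = (-2) / L[1][1] = -2.
Step 3: L[2][2] = √(1) = 1.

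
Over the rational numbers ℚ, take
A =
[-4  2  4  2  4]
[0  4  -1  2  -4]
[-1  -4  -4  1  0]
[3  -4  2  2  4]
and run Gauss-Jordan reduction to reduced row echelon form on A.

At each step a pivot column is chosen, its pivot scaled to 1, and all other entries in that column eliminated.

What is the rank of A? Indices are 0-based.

rank = 4

step 1: normalize row 0 (÷-4) = (1, -1/2, -1, -1/2, -1)
  row 2: subtract -1×row0 = (0, -9/2, -5, 1/2, -1)
  row 3: subtract 3×row0 = (0, -5/2, 5, 7/2, 7)
step 2: normalize row 1 (÷4) = (0, 1, -1/4, 1/2, -1)
  row 0: subtract -1/2×row1 = (1, 0, -9/8, -1/4, -3/2)
  row 2: subtract -9/2×row1 = (0, 0, -49/8, 11/4, -11/2)
  row 3: subtract -5/2×row1 = (0, 0, 35/8, 19/4, 9/2)
step 3: normalize row 2 (÷-49/8) = (0, 0, 1, -22/49, 44/49)
  row 0: subtract -9/8×row2 = (1, 0, 0, -37/49, -24/49)
  row 1: subtract -1/4×row2 = (0, 1, 0, 19/49, -38/49)
  row 3: subtract 35/8×row2 = (0, 0, 0, 47/7, 4/7)
step 4: normalize row 3 (÷47/7) = (0, 0, 0, 1, 4/47)
  row 0: subtract -37/49×row3 = (1, 0, 0, 0, -20/47)
  row 1: subtract 19/49×row3 = (0, 1, 0, 0, -38/47)
  row 2: subtract -22/49×row3 = (0, 0, 1, 0, 44/47)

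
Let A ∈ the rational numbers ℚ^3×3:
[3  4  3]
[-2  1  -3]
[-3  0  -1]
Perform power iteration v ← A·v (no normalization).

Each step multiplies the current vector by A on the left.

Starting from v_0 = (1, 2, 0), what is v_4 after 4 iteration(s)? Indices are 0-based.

v_4 = (-220, 295, 252)

v_0 = (1, 2, 0).
v_1 = A·v_0 = (11, 0, -3).
v_2 = A·v_1 = (24, -13, -30).
v_3 = A·v_2 = (-70, 29, -42).
v_4 = A·v_3 = (-220, 295, 252).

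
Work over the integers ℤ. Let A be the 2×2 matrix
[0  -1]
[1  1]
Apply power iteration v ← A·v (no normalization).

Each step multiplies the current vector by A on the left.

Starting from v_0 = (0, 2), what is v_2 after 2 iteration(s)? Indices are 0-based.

v_2 = (-2, 0)

v_0 = (0, 2).
v_1 = A·v_0 = (-2, 2).
v_2 = A·v_1 = (-2, 0).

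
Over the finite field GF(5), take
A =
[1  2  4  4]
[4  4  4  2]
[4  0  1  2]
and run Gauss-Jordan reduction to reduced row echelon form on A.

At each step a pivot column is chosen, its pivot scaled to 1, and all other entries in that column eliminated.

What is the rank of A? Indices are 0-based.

pivot(0,0)=1: scale R0 → (1, 2, 4, 4)
  clear (1,0): R1 −= (4)R0 → (0, 1, 3, 1)
  clear (2,0): R2 −= (4)R0 → (0, 2, 0, 1)
pivot(1,1)=1: scale R1 → (0, 1, 3, 1)
  clear (0,1): R0 −= (2)R1 → (1, 0, 3, 2)
  clear (2,1): R2 −= (2)R1 → (0, 0, 4, 4)
pivot(2,2)=4: scale R2 → (0, 0, 1, 1)
  clear (0,2): R0 −= (3)R2 → (1, 0, 0, 4)
  clear (1,2): R1 −= (3)R2 → (0, 1, 0, 3)

rank = 3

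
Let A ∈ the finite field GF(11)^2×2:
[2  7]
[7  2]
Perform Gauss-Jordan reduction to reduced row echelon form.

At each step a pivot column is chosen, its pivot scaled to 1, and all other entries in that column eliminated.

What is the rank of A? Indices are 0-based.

[1] R0 /= 2  ⇒  (1, 9)
     R1 -= 7·R0  ⇒  (0, 5)
[2] R1 /= 5  ⇒  (0, 1)
     R0 -= 9·R1  ⇒  (1, 0)

rank = 2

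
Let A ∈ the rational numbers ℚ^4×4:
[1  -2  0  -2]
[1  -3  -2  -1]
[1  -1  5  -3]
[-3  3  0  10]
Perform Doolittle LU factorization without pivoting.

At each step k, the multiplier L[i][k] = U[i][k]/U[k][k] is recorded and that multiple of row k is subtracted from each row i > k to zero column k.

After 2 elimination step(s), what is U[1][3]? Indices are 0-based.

[col 0] pivot 1
  R1 -= 1*R0 → (0, -1, -2, 1)  (L[1][0] := 1)
  R2 -= 1*R0 → (0, 1, 5, -1)  (L[2][0] := 1)
  R3 -= -3*R0 → (0, -3, 0, 4)  (L[3][0] := -3)
[col 1] pivot -1
  R2 -= -1*R1 → (0, 0, 3, 0)  (L[2][1] := -1)
  R3 -= 3*R1 → (0, 0, 6, 1)  (L[3][1] := 3)

U[1][3] = 1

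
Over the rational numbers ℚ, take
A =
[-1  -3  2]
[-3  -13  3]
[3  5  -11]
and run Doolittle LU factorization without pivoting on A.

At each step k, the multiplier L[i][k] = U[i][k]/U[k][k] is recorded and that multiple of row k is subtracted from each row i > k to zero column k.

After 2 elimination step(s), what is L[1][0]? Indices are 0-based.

[col 0] pivot -1
  R1 -= 3*R0 → (0, -4, -3)  (L[1][0] := 3)
  R2 -= -3*R0 → (0, -4, -5)  (L[2][0] := -3)
[col 1] pivot -4
  R2 -= 1*R1 → (0, 0, -2)  (L[2][1] := 1)

L[1][0] = 3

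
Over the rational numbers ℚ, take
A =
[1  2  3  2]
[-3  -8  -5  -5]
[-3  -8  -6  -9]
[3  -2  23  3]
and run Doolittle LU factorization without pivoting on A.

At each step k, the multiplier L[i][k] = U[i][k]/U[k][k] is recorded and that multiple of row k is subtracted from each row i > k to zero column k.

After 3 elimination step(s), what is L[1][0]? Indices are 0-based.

Step 1: pivot at (0,0) is 1.
  row1 ← row1 − (-3)·row0  ⇒  L[1][0]=-3, U row1=(0, -2, 4, 1)
  row2 ← row2 − (-3)·row0  ⇒  L[2][0]=-3, U row2=(0, -2, 3, -3)
  row3 ← row3 − (3)·row0  ⇒  L[3][0]=3, U row3=(0, -8, 14, -3)
Step 2: pivot at (1,1) is -2.
  row2 ← row2 − (1)·row1  ⇒  L[2][1]=1, U row2=(0, 0, -1, -4)
  row3 ← row3 − (4)·row1  ⇒  L[3][1]=4, U row3=(0, 0, -2, -7)
Step 3: pivot at (2,2) is -1.
  row3 ← row3 − (2)·row2  ⇒  L[3][2]=2, U row3=(0, 0, 0, 1)

L[1][0] = -3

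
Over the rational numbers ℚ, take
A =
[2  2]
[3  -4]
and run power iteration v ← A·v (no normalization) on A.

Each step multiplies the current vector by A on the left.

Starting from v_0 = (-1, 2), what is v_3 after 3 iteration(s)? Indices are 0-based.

v_0 = (-1, 2).
v_1 = A·v_0 = (2, -11).
v_2 = A·v_1 = (-18, 50).
v_3 = A·v_2 = (64, -254).

v_3 = (64, -254)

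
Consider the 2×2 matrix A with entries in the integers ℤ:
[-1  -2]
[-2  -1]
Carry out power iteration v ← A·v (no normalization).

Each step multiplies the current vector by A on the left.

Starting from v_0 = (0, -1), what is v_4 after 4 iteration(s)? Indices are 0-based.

v_0 = (0, -1).
v_1 = A·v_0 = (2, 1).
v_2 = A·v_1 = (-4, -5).
v_3 = A·v_2 = (14, 13).
v_4 = A·v_3 = (-40, -41).

v_4 = (-40, -41)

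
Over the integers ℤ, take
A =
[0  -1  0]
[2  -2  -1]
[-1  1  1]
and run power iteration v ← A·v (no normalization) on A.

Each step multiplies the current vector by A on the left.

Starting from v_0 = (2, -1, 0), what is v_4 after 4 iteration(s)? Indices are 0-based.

v_4 = (0, 13, -6)

v_0 = (2, -1, 0).
v_1 = A·v_0 = (1, 6, -3).
v_2 = A·v_1 = (-6, -7, 2).
v_3 = A·v_2 = (7, 0, 1).
v_4 = A·v_3 = (0, 13, -6).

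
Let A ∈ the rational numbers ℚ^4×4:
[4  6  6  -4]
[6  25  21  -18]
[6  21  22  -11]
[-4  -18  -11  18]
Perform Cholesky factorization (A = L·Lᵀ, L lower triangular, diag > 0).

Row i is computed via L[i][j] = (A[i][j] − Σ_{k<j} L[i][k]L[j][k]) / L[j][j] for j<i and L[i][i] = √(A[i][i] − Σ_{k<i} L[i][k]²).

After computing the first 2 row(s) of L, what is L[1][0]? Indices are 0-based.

L[1][0] = 3

Step 1: L[0][0] = √(4) = 2.
  L[1][0] = (6) / L[0][0] = 3.
Step 2: L[1][1] = √(16) = 4.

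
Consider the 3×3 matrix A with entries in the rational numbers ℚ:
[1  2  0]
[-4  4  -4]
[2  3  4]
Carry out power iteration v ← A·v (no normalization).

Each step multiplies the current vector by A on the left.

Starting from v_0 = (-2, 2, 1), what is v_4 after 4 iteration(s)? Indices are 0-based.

v_4 = (-534, -2840, 652)

v_0 = (-2, 2, 1).
v_1 = A·v_0 = (2, 12, 6).
v_2 = A·v_1 = (26, 16, 64).
v_3 = A·v_2 = (58, -296, 356).
v_4 = A·v_3 = (-534, -2840, 652).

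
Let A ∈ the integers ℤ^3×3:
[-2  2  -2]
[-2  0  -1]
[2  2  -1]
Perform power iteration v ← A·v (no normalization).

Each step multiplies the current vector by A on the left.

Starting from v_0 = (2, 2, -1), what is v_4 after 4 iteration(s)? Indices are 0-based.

v_4 = (172, -33, 309)

v_0 = (2, 2, -1).
v_1 = A·v_0 = (2, -3, 9).
v_2 = A·v_1 = (-28, -13, -11).
v_3 = A·v_2 = (52, 67, -71).
v_4 = A·v_3 = (172, -33, 309).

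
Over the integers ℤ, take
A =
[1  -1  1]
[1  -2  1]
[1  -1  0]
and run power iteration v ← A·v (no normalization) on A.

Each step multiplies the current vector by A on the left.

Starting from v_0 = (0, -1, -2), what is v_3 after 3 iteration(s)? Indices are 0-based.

v_0 = (0, -1, -2).
v_1 = A·v_0 = (-1, 0, 1).
v_2 = A·v_1 = (0, 0, -1).
v_3 = A·v_2 = (-1, -1, 0).

v_3 = (-1, -1, 0)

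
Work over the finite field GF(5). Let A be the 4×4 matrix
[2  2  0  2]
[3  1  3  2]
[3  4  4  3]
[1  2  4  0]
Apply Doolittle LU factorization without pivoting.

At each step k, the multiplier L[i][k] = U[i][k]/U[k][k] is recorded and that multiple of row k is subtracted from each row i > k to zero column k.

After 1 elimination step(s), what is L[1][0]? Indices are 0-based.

L[1][0] = 4

Step 1: pivot at (0,0) is 2.
  row1 ← row1 − (4)·row0  ⇒  L[1][0]=4, U row1=(0, 3, 3, 4)
  row2 ← row2 − (4)·row0  ⇒  L[2][0]=4, U row2=(0, 1, 4, 0)
  row3 ← row3 − (3)·row0  ⇒  L[3][0]=3, U row3=(0, 1, 4, 4)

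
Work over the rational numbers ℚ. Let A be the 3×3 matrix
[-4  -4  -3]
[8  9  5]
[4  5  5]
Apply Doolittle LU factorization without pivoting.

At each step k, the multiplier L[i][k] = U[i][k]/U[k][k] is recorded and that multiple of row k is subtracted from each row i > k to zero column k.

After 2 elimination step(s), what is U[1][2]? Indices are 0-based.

U[1][2] = -1

k=0: U[0][0]=-4
  eliminate (1,0): mult=-2, new row 1: (0, 1, -1); set L[1][0]=-2
  eliminate (2,0): mult=-1, new row 2: (0, 1, 2); set L[2][0]=-1
k=1: U[1][1]=1
  eliminate (2,1): mult=1, new row 2: (0, 0, 3); set L[2][1]=1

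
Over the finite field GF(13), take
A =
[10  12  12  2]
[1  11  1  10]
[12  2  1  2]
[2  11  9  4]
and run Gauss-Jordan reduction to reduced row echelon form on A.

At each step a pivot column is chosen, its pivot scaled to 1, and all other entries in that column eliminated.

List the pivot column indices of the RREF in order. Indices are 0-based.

pivot columns: 0, 1, 2, 3

pivot(0,0)=10: scale R0 → (1, 9, 9, 8)
  clear (1,0): R1 −= (1)R0 → (0, 2, 5, 2)
  clear (2,0): R2 −= (12)R0 → (0, 11, 10, 10)
  clear (3,0): R3 −= (2)R0 → (0, 6, 4, 1)
pivot(1,1)=2: scale R1 → (0, 1, 9, 1)
  clear (0,1): R0 −= (9)R1 → (1, 0, 6, 12)
  clear (2,1): R2 −= (11)R1 → (0, 0, 2, 12)
  clear (3,1): R3 −= (6)R1 → (0, 0, 2, 8)
pivot(2,2)=2: scale R2 → (0, 0, 1, 6)
  clear (0,2): R0 −= (6)R2 → (1, 0, 0, 2)
  clear (1,2): R1 −= (9)R2 → (0, 1, 0, 12)
  clear (3,2): R3 −= (2)R2 → (0, 0, 0, 9)
pivot(3,3)=9: scale R3 → (0, 0, 0, 1)
  clear (0,3): R0 −= (2)R3 → (1, 0, 0, 0)
  clear (1,3): R1 −= (12)R3 → (0, 1, 0, 0)
  clear (2,3): R2 −= (6)R3 → (0, 0, 1, 0)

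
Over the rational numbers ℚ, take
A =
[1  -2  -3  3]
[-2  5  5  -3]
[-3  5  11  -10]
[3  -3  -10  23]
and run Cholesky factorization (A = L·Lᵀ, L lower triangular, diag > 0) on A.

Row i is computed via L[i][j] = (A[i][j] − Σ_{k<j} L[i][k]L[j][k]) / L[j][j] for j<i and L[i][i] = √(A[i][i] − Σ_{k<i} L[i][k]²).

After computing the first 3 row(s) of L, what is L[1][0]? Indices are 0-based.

L[1][0] = -2

Step 1: L[0][0] = √(1) = 1.
  L[1][0] = (-2) / L[0][0] = -2.
Step 2: L[1][1] = √(1) = 1.
  L[2][0] = (-3) / L[0][0] = -3.
  L[2][1] = (-1) / L[1][1] = -1.
Step 3: L[2][2] = √(1) = 1.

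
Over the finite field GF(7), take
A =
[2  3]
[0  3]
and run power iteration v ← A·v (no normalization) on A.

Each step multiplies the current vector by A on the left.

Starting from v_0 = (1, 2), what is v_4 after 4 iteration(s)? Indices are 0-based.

v_0 = (1, 2).
v_1 = A·v_0 = (1, 6).
v_2 = A·v_1 = (6, 4).
v_3 = A·v_2 = (3, 5).
v_4 = A·v_3 = (0, 1).

v_4 = (0, 1)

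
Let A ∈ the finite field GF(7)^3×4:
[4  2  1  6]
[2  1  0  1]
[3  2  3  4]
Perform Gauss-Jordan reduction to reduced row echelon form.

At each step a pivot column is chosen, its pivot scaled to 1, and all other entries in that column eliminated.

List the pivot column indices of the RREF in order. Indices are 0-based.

pivot columns: 0, 1, 2

pivot(0,0)=4: scale R0 → (1, 4, 2, 5)
  clear (1,0): R1 −= (2)R0 → (0, 0, 3, 5)
  clear (2,0): R2 −= (3)R0 → (0, 4, 4, 3)
pivot(1,1): swap R1↔R2
pivot(1,1)=4: scale R1 → (0, 1, 1, 6)
  clear (0,1): R0 −= (4)R1 → (1, 0, 5, 2)
pivot(2,2)=3: scale R2 → (0, 0, 1, 4)
  clear (0,2): R0 −= (5)R2 → (1, 0, 0, 3)
  clear (1,2): R1 −= (1)R2 → (0, 1, 0, 2)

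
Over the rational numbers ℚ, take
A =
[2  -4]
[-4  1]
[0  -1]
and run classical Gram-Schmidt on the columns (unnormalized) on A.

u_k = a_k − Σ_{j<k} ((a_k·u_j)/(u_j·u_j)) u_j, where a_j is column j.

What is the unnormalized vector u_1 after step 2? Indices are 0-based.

Step 1: u_0 = a_0 = (2, -4, 0).
Step 2: u_1 = a_1 − (-3/5)·u_0 = (-14/5, -7/5, -1).

u_1 = (-14/5, -7/5, -1)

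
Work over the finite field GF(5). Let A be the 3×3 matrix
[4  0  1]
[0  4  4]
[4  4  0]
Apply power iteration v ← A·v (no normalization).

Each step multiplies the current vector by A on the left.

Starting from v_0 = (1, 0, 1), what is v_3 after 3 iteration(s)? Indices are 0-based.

v_0 = (1, 0, 1).
v_1 = A·v_0 = (0, 4, 4).
v_2 = A·v_1 = (4, 2, 1).
v_3 = A·v_2 = (2, 2, 4).

v_3 = (2, 2, 4)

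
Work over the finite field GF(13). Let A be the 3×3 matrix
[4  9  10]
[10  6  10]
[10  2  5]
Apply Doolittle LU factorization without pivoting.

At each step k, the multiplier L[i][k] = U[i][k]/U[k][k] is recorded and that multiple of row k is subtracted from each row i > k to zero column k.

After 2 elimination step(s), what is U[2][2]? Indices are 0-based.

Step 1: pivot at (0,0) is 4.
  row1 ← row1 − (9)·row0  ⇒  L[1][0]=9, U row1=(0, 3, 11)
  row2 ← row2 − (9)·row0  ⇒  L[2][0]=9, U row2=(0, 12, 6)
Step 2: pivot at (1,1) is 3.
  row2 ← row2 − (4)·row1  ⇒  L[2][1]=4, U row2=(0, 0, 1)

U[2][2] = 1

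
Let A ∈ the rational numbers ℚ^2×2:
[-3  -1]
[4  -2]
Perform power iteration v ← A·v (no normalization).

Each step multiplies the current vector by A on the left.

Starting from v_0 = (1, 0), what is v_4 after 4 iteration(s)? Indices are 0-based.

v_0 = (1, 0).
v_1 = A·v_0 = (-3, 4).
v_2 = A·v_1 = (5, -20).
v_3 = A·v_2 = (5, 60).
v_4 = A·v_3 = (-75, -100).

v_4 = (-75, -100)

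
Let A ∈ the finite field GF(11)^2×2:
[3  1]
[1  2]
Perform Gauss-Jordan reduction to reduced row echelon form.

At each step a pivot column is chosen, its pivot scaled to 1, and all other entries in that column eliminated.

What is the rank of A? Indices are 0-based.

rank = 2

pivot(0,0)=3: scale R0 → (1, 4)
  clear (1,0): R1 −= (1)R0 → (0, 9)
pivot(1,1)=9: scale R1 → (0, 1)
  clear (0,1): R0 −= (4)R1 → (1, 0)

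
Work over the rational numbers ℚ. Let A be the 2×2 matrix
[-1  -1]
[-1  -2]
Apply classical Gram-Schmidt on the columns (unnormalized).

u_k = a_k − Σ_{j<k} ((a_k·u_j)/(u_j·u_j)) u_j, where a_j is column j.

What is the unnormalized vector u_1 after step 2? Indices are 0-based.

Step 1: u_0 = a_0 = (-1, -1).
Step 2: u_1 = a_1 − (3/2)·u_0 = (1/2, -1/2).

u_1 = (1/2, -1/2)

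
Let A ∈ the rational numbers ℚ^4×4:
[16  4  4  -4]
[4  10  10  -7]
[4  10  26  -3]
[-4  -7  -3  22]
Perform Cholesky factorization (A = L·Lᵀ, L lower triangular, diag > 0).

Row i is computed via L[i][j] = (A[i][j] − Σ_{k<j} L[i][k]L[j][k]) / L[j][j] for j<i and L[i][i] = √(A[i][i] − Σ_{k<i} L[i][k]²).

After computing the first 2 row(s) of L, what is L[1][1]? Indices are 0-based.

Step 1: L[0][0] = √(16) = 4.
  L[1][0] = (4) / L[0][0] = 1.
Step 2: L[1][1] = √(9) = 3.

L[1][1] = 3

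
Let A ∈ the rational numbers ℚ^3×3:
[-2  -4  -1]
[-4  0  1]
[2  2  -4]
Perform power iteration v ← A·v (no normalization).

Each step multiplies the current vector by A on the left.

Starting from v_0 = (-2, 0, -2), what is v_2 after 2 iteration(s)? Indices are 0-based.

v_2 = (-40, -20, 8)

v_0 = (-2, 0, -2).
v_1 = A·v_0 = (6, 6, 4).
v_2 = A·v_1 = (-40, -20, 8).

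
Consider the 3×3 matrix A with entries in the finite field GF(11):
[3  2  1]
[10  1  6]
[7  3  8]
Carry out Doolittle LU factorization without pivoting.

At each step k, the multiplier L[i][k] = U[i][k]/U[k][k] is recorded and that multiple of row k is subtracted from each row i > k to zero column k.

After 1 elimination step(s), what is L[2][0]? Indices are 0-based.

L[2][0] = 6

k=0: U[0][0]=3
  eliminate (1,0): mult=7, new row 1: (0, 9, 10); set L[1][0]=7
  eliminate (2,0): mult=6, new row 2: (0, 2, 2); set L[2][0]=6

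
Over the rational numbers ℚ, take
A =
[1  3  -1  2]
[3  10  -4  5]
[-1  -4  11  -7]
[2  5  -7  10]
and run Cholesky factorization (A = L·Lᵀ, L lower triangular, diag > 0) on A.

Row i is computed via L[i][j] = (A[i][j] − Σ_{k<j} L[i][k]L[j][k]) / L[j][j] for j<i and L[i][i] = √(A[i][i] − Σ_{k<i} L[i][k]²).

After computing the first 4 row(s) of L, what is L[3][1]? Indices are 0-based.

Step 1: L[0][0] = √(1) = 1.
  L[1][0] = (3) / L[0][0] = 3.
Step 2: L[1][1] = √(1) = 1.
  L[2][0] = (-1) / L[0][0] = -1.
  L[2][1] = (-1) / L[1][1] = -1.
Step 3: L[2][2] = √(9) = 3.
  L[3][0] = (2) / L[0][0] = 2.
  L[3][1] = (-1) / L[1][1] = -1.
  L[3][2] = (-6) / L[2][2] = -2.
Step 4: L[3][3] = √(1) = 1.

L[3][1] = -1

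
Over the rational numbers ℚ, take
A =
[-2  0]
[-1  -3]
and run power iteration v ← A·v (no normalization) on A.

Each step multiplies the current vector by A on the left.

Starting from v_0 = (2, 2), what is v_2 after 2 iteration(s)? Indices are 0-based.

v_0 = (2, 2).
v_1 = A·v_0 = (-4, -8).
v_2 = A·v_1 = (8, 28).

v_2 = (8, 28)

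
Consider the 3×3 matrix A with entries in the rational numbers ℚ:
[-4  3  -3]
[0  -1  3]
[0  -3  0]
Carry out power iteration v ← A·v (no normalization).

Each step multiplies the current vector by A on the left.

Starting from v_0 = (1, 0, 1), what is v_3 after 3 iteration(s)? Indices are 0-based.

v_3 = (-130, -24, 9)

v_0 = (1, 0, 1).
v_1 = A·v_0 = (-7, 3, 0).
v_2 = A·v_1 = (37, -3, -9).
v_3 = A·v_2 = (-130, -24, 9).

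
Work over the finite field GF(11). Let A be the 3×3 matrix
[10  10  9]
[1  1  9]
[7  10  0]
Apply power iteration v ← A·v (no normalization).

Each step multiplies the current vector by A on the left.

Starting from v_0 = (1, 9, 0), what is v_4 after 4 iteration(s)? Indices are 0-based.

v_4 = (6, 8, 5)

v_0 = (1, 9, 0).
v_1 = A·v_0 = (1, 10, 9).
v_2 = A·v_1 = (4, 4, 8).
v_3 = A·v_2 = (9, 3, 2).
v_4 = A·v_3 = (6, 8, 5).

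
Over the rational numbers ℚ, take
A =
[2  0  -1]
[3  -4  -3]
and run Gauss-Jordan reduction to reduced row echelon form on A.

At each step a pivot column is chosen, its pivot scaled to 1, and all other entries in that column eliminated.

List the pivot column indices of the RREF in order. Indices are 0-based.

pivot columns: 0, 1

pivot(0,0)=2: scale R0 → (1, 0, -1/2)
  clear (1,0): R1 −= (3)R0 → (0, -4, -3/2)
pivot(1,1)=-4: scale R1 → (0, 1, 3/8)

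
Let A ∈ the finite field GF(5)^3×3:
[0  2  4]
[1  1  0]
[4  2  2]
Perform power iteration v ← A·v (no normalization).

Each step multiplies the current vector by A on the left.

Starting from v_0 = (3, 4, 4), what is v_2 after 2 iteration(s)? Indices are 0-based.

v_2 = (1, 1, 1)

v_0 = (3, 4, 4).
v_1 = A·v_0 = (4, 2, 3).
v_2 = A·v_1 = (1, 1, 1).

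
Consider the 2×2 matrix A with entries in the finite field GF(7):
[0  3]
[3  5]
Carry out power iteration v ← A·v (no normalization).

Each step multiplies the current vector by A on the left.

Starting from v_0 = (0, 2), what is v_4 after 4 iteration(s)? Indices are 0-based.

v_0 = (0, 2).
v_1 = A·v_0 = (6, 3).
v_2 = A·v_1 = (2, 5).
v_3 = A·v_2 = (1, 3).
v_4 = A·v_3 = (2, 4).

v_4 = (2, 4)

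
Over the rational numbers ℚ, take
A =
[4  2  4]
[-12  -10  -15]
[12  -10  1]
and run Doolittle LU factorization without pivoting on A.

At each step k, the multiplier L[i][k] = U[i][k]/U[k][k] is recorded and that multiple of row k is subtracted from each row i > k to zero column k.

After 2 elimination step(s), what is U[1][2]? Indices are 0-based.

U[1][2] = -3

[col 0] pivot 4
  R1 -= -3*R0 → (0, -4, -3)  (L[1][0] := -3)
  R2 -= 3*R0 → (0, -16, -11)  (L[2][0] := 3)
[col 1] pivot -4
  R2 -= 4*R1 → (0, 0, 1)  (L[2][1] := 4)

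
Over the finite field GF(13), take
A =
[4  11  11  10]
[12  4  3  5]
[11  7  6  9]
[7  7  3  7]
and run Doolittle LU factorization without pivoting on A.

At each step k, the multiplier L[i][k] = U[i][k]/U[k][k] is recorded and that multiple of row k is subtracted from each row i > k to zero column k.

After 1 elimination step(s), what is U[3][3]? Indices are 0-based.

U[3][3] = 9

k=0: U[0][0]=4
  eliminate (1,0): mult=3, new row 1: (0, 10, 9, 1); set L[1][0]=3
  eliminate (2,0): mult=6, new row 2: (0, 6, 5, 1); set L[2][0]=6
  eliminate (3,0): mult=5, new row 3: (0, 4, 0, 9); set L[3][0]=5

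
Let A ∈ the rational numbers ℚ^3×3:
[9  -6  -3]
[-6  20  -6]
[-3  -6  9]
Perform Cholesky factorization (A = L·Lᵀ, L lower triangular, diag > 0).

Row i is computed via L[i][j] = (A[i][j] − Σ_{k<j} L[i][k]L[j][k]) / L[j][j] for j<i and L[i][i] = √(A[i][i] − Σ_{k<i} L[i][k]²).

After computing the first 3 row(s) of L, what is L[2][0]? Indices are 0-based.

L[2][0] = -1

Step 1: L[0][0] = √(9) = 3.
  L[1][0] = (-6) / L[0][0] = -2.
Step 2: L[1][1] = √(16) = 4.
  L[2][0] = (-3) / L[0][0] = -1.
  L[2][1] = (-8) / L[1][1] = -2.
Step 3: L[2][2] = √(4) = 2.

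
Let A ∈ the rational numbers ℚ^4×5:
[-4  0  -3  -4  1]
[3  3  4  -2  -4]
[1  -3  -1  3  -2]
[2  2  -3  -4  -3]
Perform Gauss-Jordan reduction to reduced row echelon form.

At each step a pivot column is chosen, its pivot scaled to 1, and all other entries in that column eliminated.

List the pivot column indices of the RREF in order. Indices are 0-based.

pivot columns: 0, 1, 2, 3

step 1: normalize row 0 (÷-4) = (1, 0, 3/4, 1, -1/4)
  row 1: subtract 3×row0 = (0, 3, 7/4, -5, -13/4)
  row 2: subtract 1×row0 = (0, -3, -7/4, 2, -7/4)
  row 3: subtract 2×row0 = (0, 2, -9/2, -6, -5/2)
step 2: normalize row 1 (÷3) = (0, 1, 7/12, -5/3, -13/12)
  row 2: subtract -3×row1 = (0, 0, 0, -3, -5)
  row 3: subtract 2×row1 = (0, 0, -17/3, -8/3, -1/3)
step 3: exchange rows 2,3
step 3: normalize row 2 (÷-17/3) = (0, 0, 1, 8/17, 1/17)
  row 0: subtract 3/4×row2 = (1, 0, 0, 11/17, -5/17)
  row 1: subtract 7/12×row2 = (0, 1, 0, -33/17, -19/17)
step 4: normalize row 3 (÷-3) = (0, 0, 0, 1, 5/3)
  row 0: subtract 11/17×row3 = (1, 0, 0, 0, -70/51)
  row 1: subtract -33/17×row3 = (0, 1, 0, 0, 36/17)
  row 2: subtract 8/17×row3 = (0, 0, 1, 0, -37/51)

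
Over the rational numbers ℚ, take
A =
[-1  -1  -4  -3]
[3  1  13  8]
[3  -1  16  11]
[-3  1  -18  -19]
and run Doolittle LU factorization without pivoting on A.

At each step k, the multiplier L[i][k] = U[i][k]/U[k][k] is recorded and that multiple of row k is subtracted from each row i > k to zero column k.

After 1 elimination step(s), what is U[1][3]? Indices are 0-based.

U[1][3] = -1

Step 1: pivot at (0,0) is -1.
  row1 ← row1 − (-3)·row0  ⇒  L[1][0]=-3, U row1=(0, -2, 1, -1)
  row2 ← row2 − (-3)·row0  ⇒  L[2][0]=-3, U row2=(0, -4, 4, 2)
  row3 ← row3 − (3)·row0  ⇒  L[3][0]=3, U row3=(0, 4, -6, -10)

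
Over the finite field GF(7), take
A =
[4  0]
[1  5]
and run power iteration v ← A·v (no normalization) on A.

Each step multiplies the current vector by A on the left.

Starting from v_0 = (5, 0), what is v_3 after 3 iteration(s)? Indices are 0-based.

v_3 = (5, 4)

v_0 = (5, 0).
v_1 = A·v_0 = (6, 5).
v_2 = A·v_1 = (3, 3).
v_3 = A·v_2 = (5, 4).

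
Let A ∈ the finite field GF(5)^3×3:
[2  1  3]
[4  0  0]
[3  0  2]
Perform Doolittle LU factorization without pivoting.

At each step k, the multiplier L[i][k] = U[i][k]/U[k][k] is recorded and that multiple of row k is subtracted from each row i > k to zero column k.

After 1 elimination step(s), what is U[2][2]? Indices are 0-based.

U[2][2] = 0

Step 1: pivot at (0,0) is 2.
  row1 ← row1 − (2)·row0  ⇒  L[1][0]=2, U row1=(0, 3, 4)
  row2 ← row2 − (4)·row0  ⇒  L[2][0]=4, U row2=(0, 1, 0)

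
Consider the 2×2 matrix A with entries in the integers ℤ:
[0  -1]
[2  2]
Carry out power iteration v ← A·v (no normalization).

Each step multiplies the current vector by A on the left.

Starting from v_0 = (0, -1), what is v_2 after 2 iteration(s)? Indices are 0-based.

v_0 = (0, -1).
v_1 = A·v_0 = (1, -2).
v_2 = A·v_1 = (2, -2).

v_2 = (2, -2)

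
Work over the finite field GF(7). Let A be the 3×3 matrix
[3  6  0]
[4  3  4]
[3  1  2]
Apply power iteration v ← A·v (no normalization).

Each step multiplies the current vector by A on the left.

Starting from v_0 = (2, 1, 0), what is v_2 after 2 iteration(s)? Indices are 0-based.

v_2 = (4, 4, 5)

v_0 = (2, 1, 0).
v_1 = A·v_0 = (5, 4, 0).
v_2 = A·v_1 = (4, 4, 5).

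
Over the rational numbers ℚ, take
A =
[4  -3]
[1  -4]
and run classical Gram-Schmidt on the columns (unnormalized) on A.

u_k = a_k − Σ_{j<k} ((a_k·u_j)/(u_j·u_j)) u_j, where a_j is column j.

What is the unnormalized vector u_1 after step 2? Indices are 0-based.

Step 1: u_0 = a_0 = (4, 1).
Step 2: u_1 = a_1 − (-16/17)·u_0 = (13/17, -52/17).

u_1 = (13/17, -52/17)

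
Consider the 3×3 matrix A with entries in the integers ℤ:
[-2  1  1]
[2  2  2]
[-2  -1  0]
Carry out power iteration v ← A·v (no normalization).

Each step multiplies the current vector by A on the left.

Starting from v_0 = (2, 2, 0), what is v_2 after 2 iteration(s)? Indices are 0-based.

v_2 = (6, 0, -4)

v_0 = (2, 2, 0).
v_1 = A·v_0 = (-2, 8, -6).
v_2 = A·v_1 = (6, 0, -4).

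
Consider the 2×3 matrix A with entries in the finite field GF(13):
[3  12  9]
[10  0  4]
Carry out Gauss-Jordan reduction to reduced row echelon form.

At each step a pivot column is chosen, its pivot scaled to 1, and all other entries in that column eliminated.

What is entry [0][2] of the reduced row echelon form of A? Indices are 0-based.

M[0][2] = 3

step 1: normalize row 0 (÷3) = (1, 4, 3)
  row 1: subtract 10×row0 = (0, 12, 0)
step 2: normalize row 1 (÷12) = (0, 1, 0)
  row 0: subtract 4×row1 = (1, 0, 3)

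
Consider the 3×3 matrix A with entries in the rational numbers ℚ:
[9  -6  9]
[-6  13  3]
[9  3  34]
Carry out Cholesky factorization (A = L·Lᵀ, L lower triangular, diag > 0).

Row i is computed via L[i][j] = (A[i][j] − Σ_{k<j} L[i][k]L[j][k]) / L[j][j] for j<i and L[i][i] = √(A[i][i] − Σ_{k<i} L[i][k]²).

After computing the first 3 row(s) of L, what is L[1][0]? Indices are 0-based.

L[1][0] = -2

Step 1: L[0][0] = √(9) = 3.
  L[1][0] = (-6) / L[0][0] = -2.
Step 2: L[1][1] = √(9) = 3.
  L[2][0] = (9) / L[0][0] = 3.
  L[2][1] = (9) / L[1][1] = 3.
Step 3: L[2][2] = √(16) = 4.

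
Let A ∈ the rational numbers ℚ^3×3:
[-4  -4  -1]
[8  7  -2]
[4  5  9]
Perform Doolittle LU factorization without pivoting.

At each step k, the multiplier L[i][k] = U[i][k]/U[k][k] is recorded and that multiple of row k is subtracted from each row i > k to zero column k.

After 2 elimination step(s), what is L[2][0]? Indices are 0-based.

Step 1: pivot at (0,0) is -4.
  row1 ← row1 − (-2)·row0  ⇒  L[1][0]=-2, U row1=(0, -1, -4)
  row2 ← row2 − (-1)·row0  ⇒  L[2][0]=-1, U row2=(0, 1, 8)
Step 2: pivot at (1,1) is -1.
  row2 ← row2 − (-1)·row1  ⇒  L[2][1]=-1, U row2=(0, 0, 4)

L[2][0] = -1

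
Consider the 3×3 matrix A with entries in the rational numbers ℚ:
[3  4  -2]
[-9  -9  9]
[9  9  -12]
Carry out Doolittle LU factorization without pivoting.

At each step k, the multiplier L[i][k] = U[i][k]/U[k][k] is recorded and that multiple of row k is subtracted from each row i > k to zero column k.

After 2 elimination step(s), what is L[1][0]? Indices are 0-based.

Step 1: pivot at (0,0) is 3.
  row1 ← row1 − (-3)·row0  ⇒  L[1][0]=-3, U row1=(0, 3, 3)
  row2 ← row2 − (3)·row0  ⇒  L[2][0]=3, U row2=(0, -3, -6)
Step 2: pivot at (1,1) is 3.
  row2 ← row2 − (-1)·row1  ⇒  L[2][1]=-1, U row2=(0, 0, -3)

L[1][0] = -3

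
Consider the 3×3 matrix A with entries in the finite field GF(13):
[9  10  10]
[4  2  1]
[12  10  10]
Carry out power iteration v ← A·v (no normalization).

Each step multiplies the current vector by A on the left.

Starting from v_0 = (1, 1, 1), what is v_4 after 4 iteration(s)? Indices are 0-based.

v_4 = (4, 3, 4)

v_0 = (1, 1, 1).
v_1 = A·v_0 = (3, 7, 6).
v_2 = A·v_1 = (1, 6, 10).
v_3 = A·v_2 = (0, 0, 3).
v_4 = A·v_3 = (4, 3, 4).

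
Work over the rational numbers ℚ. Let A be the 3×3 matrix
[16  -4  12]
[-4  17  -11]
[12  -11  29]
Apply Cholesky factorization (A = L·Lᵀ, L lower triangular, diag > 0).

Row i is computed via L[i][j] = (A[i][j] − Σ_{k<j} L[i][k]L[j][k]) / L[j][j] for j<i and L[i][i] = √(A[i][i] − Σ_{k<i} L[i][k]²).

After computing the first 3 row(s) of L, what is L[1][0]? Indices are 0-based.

Step 1: L[0][0] = √(16) = 4.
  L[1][0] = (-4) / L[0][0] = -1.
Step 2: L[1][1] = √(16) = 4.
  L[2][0] = (12) / L[0][0] = 3.
  L[2][1] = (-8) / L[1][1] = -2.
Step 3: L[2][2] = √(16) = 4.

L[1][0] = -1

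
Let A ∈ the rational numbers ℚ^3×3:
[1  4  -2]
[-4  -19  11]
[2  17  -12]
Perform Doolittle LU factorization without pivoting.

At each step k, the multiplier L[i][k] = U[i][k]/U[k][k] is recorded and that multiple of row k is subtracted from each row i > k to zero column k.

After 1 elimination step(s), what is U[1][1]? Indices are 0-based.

U[1][1] = -3

[col 0] pivot 1
  R1 -= -4*R0 → (0, -3, 3)  (L[1][0] := -4)
  R2 -= 2*R0 → (0, 9, -8)  (L[2][0] := 2)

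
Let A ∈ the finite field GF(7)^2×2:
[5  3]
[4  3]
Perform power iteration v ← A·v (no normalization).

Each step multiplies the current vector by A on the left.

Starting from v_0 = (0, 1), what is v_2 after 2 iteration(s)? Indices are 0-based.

v_2 = (3, 0)

v_0 = (0, 1).
v_1 = A·v_0 = (3, 3).
v_2 = A·v_1 = (3, 0).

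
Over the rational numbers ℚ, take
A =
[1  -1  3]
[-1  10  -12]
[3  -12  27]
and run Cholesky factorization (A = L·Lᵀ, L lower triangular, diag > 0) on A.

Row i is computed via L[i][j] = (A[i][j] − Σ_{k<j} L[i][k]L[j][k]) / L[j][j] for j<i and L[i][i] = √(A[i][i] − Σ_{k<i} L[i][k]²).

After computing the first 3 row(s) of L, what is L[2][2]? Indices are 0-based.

L[2][2] = 3

Step 1: L[0][0] = √(1) = 1.
  L[1][0] = (-1) / L[0][0] = -1.
Step 2: L[1][1] = √(9) = 3.
  L[2][0] = (3) / L[0][0] = 3.
  L[2][1] = (-9) / L[1][1] = -3.
Step 3: L[2][2] = √(9) = 3.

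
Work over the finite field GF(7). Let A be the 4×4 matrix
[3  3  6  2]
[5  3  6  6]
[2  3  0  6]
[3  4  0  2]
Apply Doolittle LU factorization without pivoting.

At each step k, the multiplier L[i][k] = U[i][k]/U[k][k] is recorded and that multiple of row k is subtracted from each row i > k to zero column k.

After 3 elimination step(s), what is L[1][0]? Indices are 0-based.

k=0: U[0][0]=3
  eliminate (1,0): mult=4, new row 1: (0, 5, 3, 5); set L[1][0]=4
  eliminate (2,0): mult=3, new row 2: (0, 1, 3, 0); set L[2][0]=3
  eliminate (3,0): mult=1, new row 3: (0, 1, 1, 0); set L[3][0]=1
k=1: U[1][1]=5
  eliminate (2,1): mult=3, new row 2: (0, 0, 1, 6); set L[2][1]=3
  eliminate (3,1): mult=3, new row 3: (0, 0, 6, 6); set L[3][1]=3
k=2: U[2][2]=1
  eliminate (3,2): mult=6, new row 3: (0, 0, 0, 5); set L[3][2]=6

L[1][0] = 4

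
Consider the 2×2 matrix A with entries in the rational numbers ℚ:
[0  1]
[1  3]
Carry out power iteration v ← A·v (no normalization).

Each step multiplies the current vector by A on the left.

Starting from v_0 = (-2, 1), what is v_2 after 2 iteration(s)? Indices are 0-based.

v_0 = (-2, 1).
v_1 = A·v_0 = (1, 1).
v_2 = A·v_1 = (1, 4).

v_2 = (1, 4)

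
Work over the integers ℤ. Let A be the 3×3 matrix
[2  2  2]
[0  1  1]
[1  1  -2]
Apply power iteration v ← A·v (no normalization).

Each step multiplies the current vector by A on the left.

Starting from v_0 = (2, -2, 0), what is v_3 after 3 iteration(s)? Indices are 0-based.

v_0 = (2, -2, 0).
v_1 = A·v_0 = (0, -2, 0).
v_2 = A·v_1 = (-4, -2, -2).
v_3 = A·v_2 = (-16, -4, -2).

v_3 = (-16, -4, -2)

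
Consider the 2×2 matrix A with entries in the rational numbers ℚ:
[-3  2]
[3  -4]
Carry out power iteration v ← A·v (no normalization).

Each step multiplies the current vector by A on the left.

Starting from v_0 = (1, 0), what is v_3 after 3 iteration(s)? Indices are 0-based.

v_3 = (-87, 129)

v_0 = (1, 0).
v_1 = A·v_0 = (-3, 3).
v_2 = A·v_1 = (15, -21).
v_3 = A·v_2 = (-87, 129).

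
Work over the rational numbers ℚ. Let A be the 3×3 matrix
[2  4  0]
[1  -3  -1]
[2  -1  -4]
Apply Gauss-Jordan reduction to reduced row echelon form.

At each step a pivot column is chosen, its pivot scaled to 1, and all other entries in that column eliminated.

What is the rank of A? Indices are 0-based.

step 1: normalize row 0 (÷2) = (1, 2, 0)
  row 1: subtract 1×row0 = (0, -5, -1)
  row 2: subtract 2×row0 = (0, -5, -4)
step 2: normalize row 1 (÷-5) = (0, 1, 1/5)
  row 0: subtract 2×row1 = (1, 0, -2/5)
  row 2: subtract -5×row1 = (0, 0, -3)
step 3: normalize row 2 (÷-3) = (0, 0, 1)
  row 0: subtract -2/5×row2 = (1, 0, 0)
  row 1: subtract 1/5×row2 = (0, 1, 0)

rank = 3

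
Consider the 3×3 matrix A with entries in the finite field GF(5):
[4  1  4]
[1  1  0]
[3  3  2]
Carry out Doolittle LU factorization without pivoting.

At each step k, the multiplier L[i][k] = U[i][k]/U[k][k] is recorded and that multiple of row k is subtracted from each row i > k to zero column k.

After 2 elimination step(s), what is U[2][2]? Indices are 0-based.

Step 1: pivot at (0,0) is 4.
  row1 ← row1 − (4)·row0  ⇒  L[1][0]=4, U row1=(0, 2, 4)
  row2 ← row2 − (2)·row0  ⇒  L[2][0]=2, U row2=(0, 1, 4)
Step 2: pivot at (1,1) is 2.
  row2 ← row2 − (3)·row1  ⇒  L[2][1]=3, U row2=(0, 0, 2)

U[2][2] = 2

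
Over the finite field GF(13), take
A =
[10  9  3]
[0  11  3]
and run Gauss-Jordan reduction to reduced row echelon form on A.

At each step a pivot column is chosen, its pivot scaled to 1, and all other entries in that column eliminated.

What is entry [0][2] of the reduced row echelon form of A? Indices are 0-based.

pivot(0,0)=10: scale R0 → (1, 10, 12)
pivot(1,1)=11: scale R1 → (0, 1, 5)
  clear (0,1): R0 −= (10)R1 → (1, 0, 1)

M[0][2] = 1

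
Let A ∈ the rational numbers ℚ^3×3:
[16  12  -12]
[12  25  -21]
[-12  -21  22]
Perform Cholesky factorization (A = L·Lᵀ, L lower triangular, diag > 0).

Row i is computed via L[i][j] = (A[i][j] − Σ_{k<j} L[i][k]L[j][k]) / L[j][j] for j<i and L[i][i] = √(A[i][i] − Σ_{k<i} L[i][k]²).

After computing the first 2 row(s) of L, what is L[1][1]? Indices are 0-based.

L[1][1] = 4

Step 1: L[0][0] = √(16) = 4.
  L[1][0] = (12) / L[0][0] = 3.
Step 2: L[1][1] = √(16) = 4.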